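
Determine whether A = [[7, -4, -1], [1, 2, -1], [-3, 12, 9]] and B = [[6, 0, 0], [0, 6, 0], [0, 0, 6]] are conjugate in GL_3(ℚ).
Both have characteristic polynomial (x - 6)^3, but the minimal polynomial of A is (x - 6)^2 while the minimal polynomial of B is x - 6. The minimal polynomial is a similarity invariant, so A and B are not similar.

No.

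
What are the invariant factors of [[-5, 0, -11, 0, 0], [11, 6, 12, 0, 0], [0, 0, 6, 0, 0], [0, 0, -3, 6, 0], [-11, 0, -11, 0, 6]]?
x - 6, x - 6, (x - 6)^2(x + 5)

The Jordan structure of A has elementary divisors (x + 5), (x - 6)^2, (x - 6), (x - 6). Arranging the block sizes at each eigenvalue in decreasing order and taking row products gives the invariant factors.

Invariant factors (smallest first, each dividing the next): x - 6, x - 6, (x - 6)^2(x + 5).

Check: the last factor (x - 6)^2(x + 5) is the minimal polynomial, and the product (x - 6)^4(x + 5) is the characteristic polynomial.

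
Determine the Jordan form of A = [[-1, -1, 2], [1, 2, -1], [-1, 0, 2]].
The characteristic polynomial is det(xI - A) = (x - 1)^3, so the eigenvalues are 1 (algebraic multiplicity 3).

For λ = 1: rank(A - I) = 2, rank((A - I)^2) = 1, rank((A - I)^3) = 0. The eigenspace has dimension 3 - 2 = 1, so there is 1 Jordan block; the rank sequence gives block sizes [3].

Assembling the blocks gives the Jordan form J above.

J = [[1, 1, 0], [0, 1, 1], [0, 0, 1]]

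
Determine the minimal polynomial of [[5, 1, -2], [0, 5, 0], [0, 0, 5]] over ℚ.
The characteristic polynomial factors as (x - 5)^3. The minimal polynomial is ∏(x - λ)^{k_λ} where k_λ is the size of the largest Jordan block at λ.

For λ = 5: rank(A - 5I) = 1, and the largest Jordan block has size 2 (the smallest k with rank((A - 5I)^k) = rank((A - 5I)^(k+1))).

So m_A(x) = (x - 5)^2.

m_A(x) = (x - 5)^2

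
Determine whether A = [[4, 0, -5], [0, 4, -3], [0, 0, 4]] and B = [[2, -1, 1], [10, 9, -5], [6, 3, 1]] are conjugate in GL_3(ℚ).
Yes.

Two matrices over a field are similar if and only if they have the same invariant factors.

Both A and B have characteristic polynomial (x - 4)^3 and minimal polynomial (x - 4)^2. Computing further, both have invariant factors x - 4, (x - 4)^2. Hence A and B are similar.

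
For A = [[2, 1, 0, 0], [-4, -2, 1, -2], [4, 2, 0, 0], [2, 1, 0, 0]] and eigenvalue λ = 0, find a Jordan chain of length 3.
We seek v_1 ∈ ker(A^3) \ ker(A^2), then set v_{i+1} = A v_i.

One such chain is v_1 = [[0, 0, 1, 0]]^T, v_2 = [[0, 1, 0, 0]]^T, v_3 = [[1, -2, 2, 1]]^T. Check: A v_3 = [[0, 0, 0, 0]]^T = 0.

v_1 = [[0, 0, 1, 0]]^T, v_2 = [[0, 1, 0, 0]]^T, v_3 = [[1, -2, 2, 1]]^T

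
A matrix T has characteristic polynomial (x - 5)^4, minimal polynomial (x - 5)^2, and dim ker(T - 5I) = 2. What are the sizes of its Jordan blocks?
λ = 5: algebraic multiplicity 4 (exponent in χ_T), largest block size 2 (exponent in m_T), 2 blocks (geometric multiplicity). These force block sizes [2, 2].

Jordan blocks: (5, 2), (5, 2)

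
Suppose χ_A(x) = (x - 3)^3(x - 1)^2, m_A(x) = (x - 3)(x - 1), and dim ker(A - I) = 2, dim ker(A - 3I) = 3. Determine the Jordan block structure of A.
Jordan blocks: (1, 1), (1, 1), (3, 1), (3, 1), (3, 1)

λ = 1: algebraic multiplicity 2 (exponent in χ_A), largest block size 1 (exponent in m_A), 2 blocks (geometric multiplicity). These force block sizes [1, 1].
λ = 3: algebraic multiplicity 3 (exponent in χ_A), largest block size 1 (exponent in m_A), 3 blocks (geometric multiplicity). These force block sizes [1, 1, 1].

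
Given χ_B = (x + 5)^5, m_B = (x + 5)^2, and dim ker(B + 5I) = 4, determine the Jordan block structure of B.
λ = -5: algebraic multiplicity 5 (exponent in χ_B), largest block size 2 (exponent in m_B), 4 blocks (geometric multiplicity). These force block sizes [2, 1, 1, 1].

Jordan blocks: (-5, 2), (-5, 1), (-5, 1), (-5, 1)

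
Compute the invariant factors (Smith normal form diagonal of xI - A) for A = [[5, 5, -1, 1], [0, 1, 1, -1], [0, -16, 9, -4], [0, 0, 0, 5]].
The Jordan structure of A has elementary divisors (x - 5)^3, (x - 5). Arranging the block sizes at each eigenvalue in decreasing order and taking row products gives the invariant factors.

Invariant factors (smallest first, each dividing the next): x - 5, (x - 5)^3.

Check: the last factor (x - 5)^3 is the minimal polynomial, and the product (x - 5)^4 is the characteristic polynomial.

x - 5, (x - 5)^3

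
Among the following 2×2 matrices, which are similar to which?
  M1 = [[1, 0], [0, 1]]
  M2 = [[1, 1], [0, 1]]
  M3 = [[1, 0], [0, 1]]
Characteristic polynomials: χ_{M1} = (x - 1)^2, χ_{M2} = (x - 1)^2, χ_{M3} = (x - 1)^2.

{M1, M3}: invariant factors x - 1, x - 1.

{M2}: invariant factors (x - 1)^2.

Matrices are similar if and only if their invariant-factor lists agree; the partition into similarity classes is {M1, M3}, {M2}.

2 classes: {M1, M3}, {M2}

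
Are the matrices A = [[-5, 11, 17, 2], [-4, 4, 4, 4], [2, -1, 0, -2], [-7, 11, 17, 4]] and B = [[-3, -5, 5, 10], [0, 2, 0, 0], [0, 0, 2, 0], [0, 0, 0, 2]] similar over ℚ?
No.

Both have characteristic polynomial (x - 2)^3(x + 3), but the minimal polynomial of A is (x - 2)^2(x + 3) while the minimal polynomial of B is (x - 2)(x + 3). The minimal polynomial is a similarity invariant, so A and B are not similar.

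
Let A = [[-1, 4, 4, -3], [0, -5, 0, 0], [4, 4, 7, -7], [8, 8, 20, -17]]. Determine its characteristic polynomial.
xI - A = [[x + 1, -4, -4, 3], [0, x + 5, 0, 0], [-4, -4, x - 7, 7], [-8, -8, -20, x + 17]].

Expanding det(xI - A) along the first row:
det(xI - A) = + (x + 1)·det([[x + 5, 0, 0], [-4, x - 7, 7], [-8, -20, x + 17]]) - (-4)·det([[0, 0, 0], [-4, x - 7, 7], [-8, -20, x + 17]]) + (-4)·det([[0, x + 5, 0], [-4, -4, 7], [-8, -8, x + 17]]) - (3)·det([[0, x + 5, 0], [-4, -4, x - 7], [-8, -8, -20]]).

Evaluating gives χ_A(x) = x^4 + 16x^3 + 94x^2 + 240x + 225 = (x + 3)^2(x + 5)^2.

χ_A(x) = (x + 3)^2(x + 5)^2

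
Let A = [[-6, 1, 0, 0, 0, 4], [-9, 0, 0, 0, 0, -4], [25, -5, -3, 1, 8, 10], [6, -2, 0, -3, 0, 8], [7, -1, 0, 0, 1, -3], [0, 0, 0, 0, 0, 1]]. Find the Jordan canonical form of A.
The characteristic polynomial is det(xI - A) = (x - 1)^2(x + 3)^4, so the eigenvalues are -3 (algebraic multiplicity 4), 1 (algebraic multiplicity 2).

For λ = -3: rank(A + 3I) = 4, rank((A + 3I)^2) = 2. The eigenspace has dimension 6 - 4 = 2, so there are 2 Jordan blocks; the rank sequence gives block sizes [2, 2].

For λ = 1: rank(A - I) = 5, rank((A - I)^2) = 4. The eigenspace has dimension 6 - 5 = 1, so there is 1 Jordan block; the rank sequence gives block sizes [2].

Assembling the blocks gives the Jordan form J above.

J = [[-3, 1, 0, 0, 0, 0], [0, -3, 0, 0, 0, 0], [0, 0, -3, 1, 0, 0], [0, 0, 0, -3, 0, 0], [0, 0, 0, 0, 1, 1], [0, 0, 0, 0, 0, 1]]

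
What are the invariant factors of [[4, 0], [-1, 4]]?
(x - 4)^2

The Jordan structure of A has elementary divisors (x - 4)^2. Arranging the block sizes at each eigenvalue in decreasing order and taking row products gives the invariant factors.

Invariant factors (smallest first, each dividing the next): (x - 4)^2.

Check: the last factor (x - 4)^2 is the minimal polynomial, and the product (x - 4)^2 is the characteristic polynomial.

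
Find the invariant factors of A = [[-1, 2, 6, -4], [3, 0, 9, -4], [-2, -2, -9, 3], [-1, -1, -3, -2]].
x + 3, (x + 3)^3

The Jordan structure of A has elementary divisors (x + 3)^3, (x + 3). Arranging the block sizes at each eigenvalue in decreasing order and taking row products gives the invariant factors.

Invariant factors (smallest first, each dividing the next): x + 3, (x + 3)^3.

Check: the last factor (x + 3)^3 is the minimal polynomial, and the product (x + 3)^4 is the characteristic polynomial.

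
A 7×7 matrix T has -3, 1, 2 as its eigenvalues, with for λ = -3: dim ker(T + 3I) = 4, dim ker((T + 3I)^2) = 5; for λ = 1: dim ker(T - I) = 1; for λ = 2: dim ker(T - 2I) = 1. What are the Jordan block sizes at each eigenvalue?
λ = -3: successive nullity increments [4, 1] count blocks of size ≥ k; block sizes are [2, 1, 1, 1].
λ = 1: successive nullity increments [1] count blocks of size ≥ k; block sizes are [1].
λ = 2: successive nullity increments [1] count blocks of size ≥ k; block sizes are [1].

Jordan blocks: (-3, 2), (-3, 1), (-3, 1), (-3, 1), (1, 1), (2, 1)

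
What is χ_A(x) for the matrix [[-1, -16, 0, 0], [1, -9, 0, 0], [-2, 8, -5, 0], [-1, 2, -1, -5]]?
χ_A(x) = (x + 5)^4

xI - A = [[x + 1, 16, 0, 0], [-1, x + 9, 0, 0], [2, -8, x + 5, 0], [1, -2, 1, x + 5]].

Expanding det(xI - A) along the first row:
det(xI - A) = + (x + 1)·det([[x + 9, 0, 0], [-8, x + 5, 0], [-2, 1, x + 5]]) - (16)·det([[-1, 0, 0], [2, x + 5, 0], [1, 1, x + 5]]) + (0)·det([[-1, x + 9, 0], [2, -8, 0], [1, -2, x + 5]]) - (0)·det([[-1, x + 9, 0], [2, -8, x + 5], [1, -2, 1]]).

Evaluating gives χ_A(x) = x^4 + 20x^3 + 150x^2 + 500x + 625 = (x + 5)^4.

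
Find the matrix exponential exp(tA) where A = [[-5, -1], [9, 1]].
e^{tA} = [[(1 - 3*t)*e^{-2*t}, -t*e^{-2*t}], [9*t*e^{-2*t}, (3*t + 1)*e^{-2*t}]]

A has Jordan form J = [[-2, 1], [0, -2]] with A = PJP^{-1}, so e^{tA} = P e^{tJ} P^{-1}.

For a Jordan block J_k(λ), e^{tJ_k(λ)} = e^{λt} · (I + tN + t^2 N^2/2! + ... + t^{k-1} N^{k-1}/(k-1)!) where N is the nilpotent superdiagonal part.

Assembling the blocks and conjugating back gives the entries of e^{tA} as shown above.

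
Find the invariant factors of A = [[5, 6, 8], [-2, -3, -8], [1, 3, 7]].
The Jordan structure of A has elementary divisors (x - 3)^2, (x - 3). Arranging the block sizes at each eigenvalue in decreasing order and taking row products gives the invariant factors.

Invariant factors (smallest first, each dividing the next): x - 3, (x - 3)^2.

Check: the last factor (x - 3)^2 is the minimal polynomial, and the product (x - 3)^3 is the characteristic polynomial.

x - 3, (x - 3)^2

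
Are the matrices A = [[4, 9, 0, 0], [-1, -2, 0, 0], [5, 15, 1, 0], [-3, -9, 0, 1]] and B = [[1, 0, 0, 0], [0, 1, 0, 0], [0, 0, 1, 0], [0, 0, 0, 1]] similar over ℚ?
No.

Both have characteristic polynomial (x - 1)^4, but the minimal polynomial of A is (x - 1)^2 while the minimal polynomial of B is x - 1. The minimal polynomial is a similarity invariant, so A and B are not similar.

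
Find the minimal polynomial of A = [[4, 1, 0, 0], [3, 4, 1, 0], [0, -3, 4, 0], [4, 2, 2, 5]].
The characteristic polynomial factors as (x - 5)(x - 4)^3. The minimal polynomial is ∏(x - λ)^{k_λ} where k_λ is the size of the largest Jordan block at λ.

For λ = 4: rank(A - 4I) = 3, and the largest Jordan block has size 3 (the smallest k with rank((A - 4I)^k) = rank((A - 4I)^(k+1))).
For λ = 5: rank(A - 5I) = 3, and the largest Jordan block has size 1 (the smallest k with rank((A - 5I)^k) = rank((A - 5I)^(k+1))).

So m_A(x) = (x - 5)(x - 4)^3.

m_A(x) = (x - 5)(x - 4)^3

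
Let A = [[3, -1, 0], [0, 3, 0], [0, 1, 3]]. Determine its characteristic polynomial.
χ_A(x) = (x - 3)^3

xI - A = [[x - 3, 1, 0], [0, x - 3, 0], [0, -1, x - 3]].

Expanding det(xI - A) along the first row:
det(xI - A) = + (x - 3)·det([[x - 3, 0], [-1, x - 3]]) - (1)·det([[0, 0], [0, x - 3]]) + (0)·det([[0, x - 3], [0, -1]]).

Evaluating gives χ_A(x) = x^3 - 9x^2 + 27x - 27 = (x - 3)^3.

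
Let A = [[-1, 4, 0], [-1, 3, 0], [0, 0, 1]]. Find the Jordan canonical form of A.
The characteristic polynomial is det(xI - A) = (x - 1)^3, so the eigenvalues are 1 (algebraic multiplicity 3).

For λ = 1: rank(A - I) = 1, rank((A - I)^2) = 0. The eigenspace has dimension 3 - 1 = 2, so there are 2 Jordan blocks; the rank sequence gives block sizes [2, 1].

Assembling the blocks gives the Jordan form J above.

J = [[1, 1, 0], [0, 1, 0], [0, 0, 1]]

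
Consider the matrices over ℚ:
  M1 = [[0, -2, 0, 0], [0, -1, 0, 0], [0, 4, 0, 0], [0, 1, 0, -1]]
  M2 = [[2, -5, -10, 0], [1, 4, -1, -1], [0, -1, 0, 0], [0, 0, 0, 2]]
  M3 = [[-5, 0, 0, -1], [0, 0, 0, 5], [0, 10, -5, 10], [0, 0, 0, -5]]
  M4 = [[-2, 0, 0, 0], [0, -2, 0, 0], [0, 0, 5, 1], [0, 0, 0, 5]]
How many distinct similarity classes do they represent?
Characteristic polynomials: χ_{M1} = x^2(x + 1)^2, χ_{M2} = (x - 2)^4, χ_{M3} = x(x + 5)^3, χ_{M4} = (x - 5)^2(x + 2)^2.

{M1}: invariant factors x, x(x + 1)^2.

{M2}: invariant factors x - 2, (x - 2)^3.

{M3}: invariant factors x + 5, x(x + 5)^2.

{M4}: invariant factors x + 2, (x - 5)^2(x + 2).

Matrices are similar if and only if their invariant-factor lists agree; the partition into similarity classes is {M1}, {M2}, {M3}, {M4}.

4 classes: {M1}, {M2}, {M3}, {M4}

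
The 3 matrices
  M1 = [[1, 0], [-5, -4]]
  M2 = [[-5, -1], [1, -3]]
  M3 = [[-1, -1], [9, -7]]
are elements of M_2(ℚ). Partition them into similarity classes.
2 classes: {M1}, {M2, M3}

Characteristic polynomials: χ_{M1} = (x - 1)(x + 4), χ_{M2} = (x + 4)^2, χ_{M3} = (x + 4)^2.

{M1}: invariant factors (x - 1)(x + 4).

{M2, M3}: invariant factors (x + 4)^2.

Matrices are similar if and only if their invariant-factor lists agree; the partition into similarity classes is {M1}, {M2, M3}.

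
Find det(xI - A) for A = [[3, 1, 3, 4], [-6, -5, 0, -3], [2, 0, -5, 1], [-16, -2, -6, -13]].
xI - A = [[x - 3, -1, -3, -4], [6, x + 5, 0, 3], [-2, 0, x + 5, -1], [16, 2, 6, x + 13]].

Expanding det(xI - A) along the first row:
det(xI - A) = + (x - 3)·det([[x + 5, 0, 3], [0, x + 5, -1], [2, 6, x + 13]]) - (-1)·det([[6, 0, 3], [-2, x + 5, -1], [16, 6, x + 13]]) + (-3)·det([[6, x + 5, 3], [-2, 0, -1], [16, 2, x + 13]]) - (-4)·det([[6, x + 5, 0], [-2, 0, x + 5], [16, 2, 6]]).

Evaluating gives χ_A(x) = x^4 + 20x^3 + 150x^2 + 500x + 625 = (x + 5)^4.

χ_A(x) = (x + 5)^4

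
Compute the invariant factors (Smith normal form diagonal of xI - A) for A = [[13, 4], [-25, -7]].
The Jordan structure of A has elementary divisors (x - 3)^2. Arranging the block sizes at each eigenvalue in decreasing order and taking row products gives the invariant factors.

Invariant factors (smallest first, each dividing the next): (x - 3)^2.

Check: the last factor (x - 3)^2 is the minimal polynomial, and the product (x - 3)^2 is the characteristic polynomial.

(x - 3)^2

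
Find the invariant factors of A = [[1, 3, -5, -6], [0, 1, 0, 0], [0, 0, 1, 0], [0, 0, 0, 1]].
x - 1, x - 1, (x - 1)^2

The Jordan structure of A has elementary divisors (x - 1)^2, (x - 1), (x - 1). Arranging the block sizes at each eigenvalue in decreasing order and taking row products gives the invariant factors.

Invariant factors (smallest first, each dividing the next): x - 1, x - 1, (x - 1)^2.

Check: the last factor (x - 1)^2 is the minimal polynomial, and the product (x - 1)^4 is the characteristic polynomial.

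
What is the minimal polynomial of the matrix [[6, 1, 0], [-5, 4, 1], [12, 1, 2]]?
The characteristic polynomial factors as (x - 4)^3. The minimal polynomial is ∏(x - λ)^{k_λ} where k_λ is the size of the largest Jordan block at λ.

For λ = 4: rank(A - 4I) = 2, and the largest Jordan block has size 3 (the smallest k with rank((A - 4I)^k) = rank((A - 4I)^(k+1))).

So m_A(x) = (x - 4)^3.

m_A(x) = (x - 4)^3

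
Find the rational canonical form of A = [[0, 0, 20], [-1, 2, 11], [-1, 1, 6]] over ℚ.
R = [[0, 0, 20], [1, 0, -21], [0, 1, 8]]

The invariant factors of A (the non-unit diagonal entries of the Smith normal form of xI - A over ℚ[x]) are (x - 4)(x^2 - 4x + 5), each dividing the next. The characteristic polynomial is their product, (x - 4)(x^2 - 4x + 5).

The rational canonical form is the block-diagonal matrix of companion matrices C(f_i):
R = [[0, 0, 20], [1, 0, -21], [0, 1, 8]].

Note the characteristic polynomial does not split into linear factors over ℚ, so A has no Jordan form over ℚ; the rational canonical form exists over any field.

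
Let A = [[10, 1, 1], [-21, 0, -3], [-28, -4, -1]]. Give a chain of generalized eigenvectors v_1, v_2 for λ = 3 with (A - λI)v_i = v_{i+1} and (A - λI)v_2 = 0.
We seek v_1 ∈ ker((A - 3I)^2) \ ker(A - 3I), then set v_{i+1} = (A - 3I) v_i.

One such chain is v_1 = [[0, 1, 0]]^T, v_2 = [[1, -3, -4]]^T. Check: (A - 3I) v_2 = [[0, 0, 0]]^T = 0.

v_1 = [[0, 1, 0]]^T, v_2 = [[1, -3, -4]]^T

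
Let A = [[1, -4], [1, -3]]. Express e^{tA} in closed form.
e^{tA} = [[(2*t + 1)*e^{-t}, -4*t*e^{-t}], [t*e^{-t}, (1 - 2*t)*e^{-t}]]

A has Jordan form J = [[-1, 1], [0, -1]] with A = PJP^{-1}, so e^{tA} = P e^{tJ} P^{-1}.

For a Jordan block J_k(λ), e^{tJ_k(λ)} = e^{λt} · (I + tN + t^2 N^2/2! + ... + t^{k-1} N^{k-1}/(k-1)!) where N is the nilpotent superdiagonal part.

Assembling the blocks and conjugating back gives the entries of e^{tA} as shown above.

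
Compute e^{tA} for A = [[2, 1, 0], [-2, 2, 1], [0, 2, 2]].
A has Jordan form J = [[2, 1, 0], [0, 2, 1], [0, 0, 2]] with A = PJP^{-1}, so e^{tA} = P e^{tJ} P^{-1}.

For a Jordan block J_k(λ), e^{tJ_k(λ)} = e^{λt} · (I + tN + t^2 N^2/2! + ... + t^{k-1} N^{k-1}/(k-1)!) where N is the nilpotent superdiagonal part.

Assembling the blocks and conjugating back gives the entries of e^{tA} as shown above.

e^{tA} = [[(1 - t^2)*e^{2*t}, t*e^{2*t}, t^2*e^{2*t}/2], [-2*t*e^{2*t}, e^{2*t}, t*e^{2*t}], [-2*t^2*e^{2*t}, 2*t*e^{2*t}, (t^2 + 1)*e^{2*t}]]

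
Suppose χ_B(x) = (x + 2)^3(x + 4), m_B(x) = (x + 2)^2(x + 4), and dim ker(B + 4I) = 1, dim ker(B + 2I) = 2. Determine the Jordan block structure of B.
Jordan blocks: (-4, 1), (-2, 2), (-2, 1)

λ = -4: algebraic multiplicity 1 (exponent in χ_B), largest block size 1 (exponent in m_B), 1 block (geometric multiplicity). This forces block sizes [1].
λ = -2: algebraic multiplicity 3 (exponent in χ_B), largest block size 2 (exponent in m_B), 2 blocks (geometric multiplicity). These force block sizes [2, 1].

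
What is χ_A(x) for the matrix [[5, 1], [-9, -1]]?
χ_A(x) = (x - 2)^2

xI - A = [[x - 5, -1], [9, x + 1]].

Expanding det(xI - A) along the first row:
det(xI - A) = + (x - 5)·det([[x + 1]]) - (-1)·det([[9]]).

Evaluating gives χ_A(x) = x^2 - 4x + 4 = (x - 2)^2.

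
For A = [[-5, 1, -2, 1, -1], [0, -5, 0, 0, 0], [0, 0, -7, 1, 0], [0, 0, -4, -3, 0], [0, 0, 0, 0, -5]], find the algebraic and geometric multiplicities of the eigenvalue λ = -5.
The characteristic polynomial is (x + 5)^5, so the factor x + 5 appears with exponent 5: the algebraic multiplicity is 5.

rank(A + 5I) = 2, so the eigenspace has dimension 5 - 2 = 3: the geometric multiplicity is 3.

Since 3 < 5, A is not diagonalizable.

algebraic multiplicity 5, geometric multiplicity 3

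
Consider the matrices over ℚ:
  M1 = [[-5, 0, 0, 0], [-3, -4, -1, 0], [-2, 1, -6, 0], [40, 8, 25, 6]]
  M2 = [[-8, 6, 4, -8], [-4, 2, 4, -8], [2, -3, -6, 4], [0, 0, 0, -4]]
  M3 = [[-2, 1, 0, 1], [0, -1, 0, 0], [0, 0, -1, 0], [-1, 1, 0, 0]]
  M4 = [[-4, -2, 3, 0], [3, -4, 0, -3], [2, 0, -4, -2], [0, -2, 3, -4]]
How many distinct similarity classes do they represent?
4 classes: {M1}, {M2}, {M3}, {M4}

Characteristic polynomials: χ_{M1} = (x - 6)(x + 5)^3, χ_{M2} = (x + 4)^4, χ_{M3} = (x + 1)^4, χ_{M4} = (x + 4)^4.

{M1}: invariant factors (x - 6)(x + 5)^3.

{M2}: invariant factors x + 4, x + 4, (x + 4)^2.

{M3}: invariant factors x + 1, x + 1, (x + 1)^2.

{M4}: invariant factors (x + 4)^2, (x + 4)^2.

Matrices are similar if and only if their invariant-factor lists agree; the partition into similarity classes is {M1}, {M2}, {M3}, {M4}.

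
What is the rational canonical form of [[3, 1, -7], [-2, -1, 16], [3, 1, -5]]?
The invariant factors of A (the non-unit diagonal entries of the Smith normal form of xI - A over ℚ[x]) are (x - 1)(x^2 + 4x - 2), each dividing the next. The characteristic polynomial is their product, (x - 1)(x^2 + 4x - 2).

The rational canonical form is the block-diagonal matrix of companion matrices C(f_i):
R = [[0, 0, -2], [1, 0, 6], [0, 1, -3]].

Note the characteristic polynomial does not split into linear factors over ℚ, so A has no Jordan form over ℚ; the rational canonical form exists over any field.

R = [[0, 0, -2], [1, 0, 6], [0, 1, -3]]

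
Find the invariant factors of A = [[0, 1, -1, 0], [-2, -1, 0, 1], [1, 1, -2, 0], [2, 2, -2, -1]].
The Jordan structure of A has elementary divisors (x + 1)^3, (x + 1). Arranging the block sizes at each eigenvalue in decreasing order and taking row products gives the invariant factors.

Invariant factors (smallest first, each dividing the next): x + 1, (x + 1)^3.

Check: the last factor (x + 1)^3 is the minimal polynomial, and the product (x + 1)^4 is the characteristic polynomial.

x + 1, (x + 1)^3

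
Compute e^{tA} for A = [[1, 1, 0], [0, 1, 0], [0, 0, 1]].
A has Jordan form J = [[1, 1, 0], [0, 1, 0], [0, 0, 1]] with A = PJP^{-1}, so e^{tA} = P e^{tJ} P^{-1}.

For a Jordan block J_k(λ), e^{tJ_k(λ)} = e^{λt} · (I + tN + t^2 N^2/2! + ... + t^{k-1} N^{k-1}/(k-1)!) where N is the nilpotent superdiagonal part.

Assembling the blocks and conjugating back gives the entries of e^{tA} as shown above.

e^{tA} = [[e^{t}, t*e^{t}, 0], [0, e^{t}, 0], [0, 0, e^{t}]]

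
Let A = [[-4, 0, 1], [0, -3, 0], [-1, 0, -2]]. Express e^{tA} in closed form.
e^{tA} = [[(1 - t)*e^{-3*t}, 0, t*e^{-3*t}], [0, e^{-3*t}, 0], [-t*e^{-3*t}, 0, (t + 1)*e^{-3*t}]]

A has Jordan form J = [[-3, 1, 0], [0, -3, 0], [0, 0, -3]] with A = PJP^{-1}, so e^{tA} = P e^{tJ} P^{-1}.

For a Jordan block J_k(λ), e^{tJ_k(λ)} = e^{λt} · (I + tN + t^2 N^2/2! + ... + t^{k-1} N^{k-1}/(k-1)!) where N is the nilpotent superdiagonal part.

Assembling the blocks and conjugating back gives the entries of e^{tA} as shown above.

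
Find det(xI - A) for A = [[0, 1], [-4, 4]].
xI - A = [[x, -1], [4, x - 4]].

Expanding det(xI - A) along the first row:
det(xI - A) = + (x)·det([[x - 4]]) - (-1)·det([[4]]).

Evaluating gives χ_A(x) = x^2 - 4x + 4 = (x - 2)^2.

χ_A(x) = (x - 2)^2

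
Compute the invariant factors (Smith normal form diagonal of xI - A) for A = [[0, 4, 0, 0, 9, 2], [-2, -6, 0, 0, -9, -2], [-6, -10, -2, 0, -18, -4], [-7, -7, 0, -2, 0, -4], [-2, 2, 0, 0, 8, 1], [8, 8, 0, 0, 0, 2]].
x + 2, (x - 2)^3(x + 2)^2

The Jordan structure of A has elementary divisors (x + 2)^2, (x + 2), (x - 2)^3. Arranging the block sizes at each eigenvalue in decreasing order and taking row products gives the invariant factors.

Invariant factors (smallest first, each dividing the next): x + 2, (x - 2)^3(x + 2)^2.

Check: the last factor (x - 2)^3(x + 2)^2 is the minimal polynomial, and the product (x - 2)^3(x + 2)^3 is the characteristic polynomial.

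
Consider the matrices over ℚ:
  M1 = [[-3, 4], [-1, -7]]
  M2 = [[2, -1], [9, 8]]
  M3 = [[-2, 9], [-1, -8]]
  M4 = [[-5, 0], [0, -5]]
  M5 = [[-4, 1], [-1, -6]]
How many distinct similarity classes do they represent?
Characteristic polynomials: χ_{M1} = (x + 5)^2, χ_{M2} = (x - 5)^2, χ_{M3} = (x + 5)^2, χ_{M4} = (x + 5)^2, χ_{M5} = (x + 5)^2.

{M1, M3, M5}: invariant factors (x + 5)^2.

{M2}: invariant factors (x - 5)^2.

{M4}: invariant factors x + 5, x + 5.

Matrices are similar if and only if their invariant-factor lists agree; the partition into similarity classes is {M1, M3, M5}, {M2}, {M4}.

3 classes: {M1, M3, M5}, {M2}, {M4}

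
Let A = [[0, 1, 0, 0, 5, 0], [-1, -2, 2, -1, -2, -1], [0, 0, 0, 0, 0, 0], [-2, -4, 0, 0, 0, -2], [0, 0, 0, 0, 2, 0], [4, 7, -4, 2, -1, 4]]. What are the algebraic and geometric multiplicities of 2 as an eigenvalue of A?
algebraic multiplicity 2, geometric multiplicity 2

The characteristic polynomial is x^4(x - 2)^2, so the factor x - 2 appears with exponent 2: the algebraic multiplicity is 2.

rank(A - 2I) = 4, so the eigenspace has dimension 6 - 4 = 2: the geometric multiplicity is 2.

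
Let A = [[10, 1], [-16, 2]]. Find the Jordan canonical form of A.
The characteristic polynomial is det(xI - A) = (x - 6)^2, so the eigenvalues are 6 (algebraic multiplicity 2).

For λ = 6: rank(A - 6I) = 1, rank((A - 6I)^2) = 0. The eigenspace has dimension 2 - 1 = 1, so there is 1 Jordan block; the rank sequence gives block sizes [2].

Assembling the blocks gives the Jordan form J above.

J = [[6, 1], [0, 6]]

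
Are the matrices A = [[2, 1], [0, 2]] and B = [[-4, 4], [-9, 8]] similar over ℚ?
Two matrices over a field are similar if and only if they have the same invariant factors.

Both A and B have characteristic polynomial (x - 2)^2 and minimal polynomial (x - 2)^2. Computing further, both have invariant factors (x - 2)^2. Hence A and B are similar.

Yes.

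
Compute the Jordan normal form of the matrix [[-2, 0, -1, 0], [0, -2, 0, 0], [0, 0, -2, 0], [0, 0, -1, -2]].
J = [[-2, 1, 0, 0], [0, -2, 0, 0], [0, 0, -2, 0], [0, 0, 0, -2]]

The characteristic polynomial is det(xI - A) = (x + 2)^4, so the eigenvalues are -2 (algebraic multiplicity 4).

For λ = -2: rank(A + 2I) = 1, rank((A + 2I)^2) = 0. The eigenspace has dimension 4 - 1 = 3, so there are 3 Jordan blocks; the rank sequence gives block sizes [2, 1, 1].

Assembling the blocks gives the Jordan form J above.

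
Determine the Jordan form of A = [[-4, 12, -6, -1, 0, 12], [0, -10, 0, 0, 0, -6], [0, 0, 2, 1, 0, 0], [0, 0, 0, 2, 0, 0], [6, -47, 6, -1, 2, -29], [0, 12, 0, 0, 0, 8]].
The characteristic polynomial is det(xI - A) = (x - 2)^4(x + 4)^2, so the eigenvalues are -4 (algebraic multiplicity 2), 2 (algebraic multiplicity 4).

For λ = -4: rank(A + 4I) = 4. The eigenspace has dimension 6 - 4 = 2, so there are 2 Jordan blocks; the rank sequence gives block sizes [1, 1].

For λ = 2: rank(A - 2I) = 4, rank((A - 2I)^2) = 2. The eigenspace has dimension 6 - 4 = 2, so there are 2 Jordan blocks; the rank sequence gives block sizes [2, 2].

Assembling the blocks gives the Jordan form J above.

J = [[-4, 0, 0, 0, 0, 0], [0, -4, 0, 0, 0, 0], [0, 0, 2, 1, 0, 0], [0, 0, 0, 2, 0, 0], [0, 0, 0, 0, 2, 1], [0, 0, 0, 0, 0, 2]]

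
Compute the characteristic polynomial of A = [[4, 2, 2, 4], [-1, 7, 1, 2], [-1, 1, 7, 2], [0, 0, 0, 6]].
xI - A = [[x - 4, -2, -2, -4], [1, x - 7, -1, -2], [1, -1, x - 7, -2], [0, 0, 0, x - 6]].

Expanding det(xI - A) along the first row:
det(xI - A) = + (x - 4)·det([[x - 7, -1, -2], [-1, x - 7, -2], [0, 0, x - 6]]) - (-2)·det([[1, -1, -2], [1, x - 7, -2], [0, 0, x - 6]]) + (-2)·det([[1, x - 7, -2], [1, -1, -2], [0, 0, x - 6]]) - (-4)·det([[1, x - 7, -1], [1, -1, x - 7], [0, 0, 0]]).

Evaluating gives χ_A(x) = x^4 - 24x^3 + 216x^2 - 864x + 1296 = (x - 6)^4.

χ_A(x) = (x - 6)^4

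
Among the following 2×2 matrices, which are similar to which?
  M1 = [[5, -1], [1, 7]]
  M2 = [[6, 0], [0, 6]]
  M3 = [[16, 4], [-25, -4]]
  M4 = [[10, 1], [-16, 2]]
2 classes: {M1, M3, M4}, {M2}

Characteristic polynomials: χ_{M1} = (x - 6)^2, χ_{M2} = (x - 6)^2, χ_{M3} = (x - 6)^2, χ_{M4} = (x - 6)^2.

{M1, M3, M4}: invariant factors (x - 6)^2.

{M2}: invariant factors x - 6, x - 6.

Matrices are similar if and only if their invariant-factor lists agree; the partition into similarity classes is {M1, M3, M4}, {M2}.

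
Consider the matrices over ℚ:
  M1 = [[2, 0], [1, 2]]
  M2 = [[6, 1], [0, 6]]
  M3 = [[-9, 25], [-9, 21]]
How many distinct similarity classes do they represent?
2 classes: {M1}, {M2, M3}

Characteristic polynomials: χ_{M1} = (x - 2)^2, χ_{M2} = (x - 6)^2, χ_{M3} = (x - 6)^2.

{M1}: invariant factors (x - 2)^2.

{M2, M3}: invariant factors (x - 6)^2.

Matrices are similar if and only if their invariant-factor lists agree; the partition into similarity classes is {M1}, {M2, M3}.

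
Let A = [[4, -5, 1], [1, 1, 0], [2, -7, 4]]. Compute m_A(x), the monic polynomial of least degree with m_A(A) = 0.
m_A(x) = (x - 3)^3

The characteristic polynomial factors as (x - 3)^3. The minimal polynomial is ∏(x - λ)^{k_λ} where k_λ is the size of the largest Jordan block at λ.

For λ = 3: rank(A - 3I) = 2, and the largest Jordan block has size 3 (the smallest k with rank((A - 3I)^k) = rank((A - 3I)^(k+1))).

So m_A(x) = (x - 3)^3.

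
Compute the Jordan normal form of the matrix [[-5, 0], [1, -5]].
J = [[-5, 1], [0, -5]]

The characteristic polynomial is det(xI - A) = (x + 5)^2, so the eigenvalues are -5 (algebraic multiplicity 2).

For λ = -5: rank(A + 5I) = 1, rank((A + 5I)^2) = 0. The eigenspace has dimension 2 - 1 = 1, so there is 1 Jordan block; the rank sequence gives block sizes [2].

Assembling the blocks gives the Jordan form J above.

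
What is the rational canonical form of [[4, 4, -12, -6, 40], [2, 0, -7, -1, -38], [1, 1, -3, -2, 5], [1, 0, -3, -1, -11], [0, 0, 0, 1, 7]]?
R = [[0, 0, 0, 0, 6], [1, 0, 0, 0, -25], [0, 1, 0, 0, 22], [0, 0, 1, 0, -9], [0, 0, 0, 1, 7]]

The invariant factors of A (the non-unit diagonal entries of the Smith normal form of xI - A over ℚ[x]) are (x - 6)(x - 1)(x^3 + 3x - 1), each dividing the next. The characteristic polynomial is their product, (x - 6)(x - 1)(x^3 + 3x - 1).

The rational canonical form is the block-diagonal matrix of companion matrices C(f_i):
R = [[0, 0, 0, 0, 6], [1, 0, 0, 0, -25], [0, 1, 0, 0, 22], [0, 0, 1, 0, -9], [0, 0, 0, 1, 7]].

Note the characteristic polynomial does not split into linear factors over ℚ, so A has no Jordan form over ℚ; the rational canonical form exists over any field.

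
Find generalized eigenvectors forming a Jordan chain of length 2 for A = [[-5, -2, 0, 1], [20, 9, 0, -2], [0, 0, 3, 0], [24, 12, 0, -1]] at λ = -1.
v_1 = [[0, 0, 0, 1]]^T, v_2 = [[1, -2, 0, 0]]^T

We seek v_1 ∈ ker((A + I)^2) \ ker(A + I), then set v_{i+1} = (A + I) v_i.

One such chain is v_1 = [[0, 0, 0, 1]]^T, v_2 = [[1, -2, 0, 0]]^T. Check: (A + I) v_2 = [[0, 0, 0, 0]]^T = 0.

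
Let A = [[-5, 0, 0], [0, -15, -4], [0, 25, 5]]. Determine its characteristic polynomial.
xI - A = [[x + 5, 0, 0], [0, x + 15, 4], [0, -25, x - 5]].

Expanding det(xI - A) along the first row:
det(xI - A) = + (x + 5)·det([[x + 15, 4], [-25, x - 5]]) - (0)·det([[0, 4], [0, x - 5]]) + (0)·det([[0, x + 15], [0, -25]]).

Evaluating gives χ_A(x) = x^3 + 15x^2 + 75x + 125 = (x + 5)^3.

χ_A(x) = (x + 5)^3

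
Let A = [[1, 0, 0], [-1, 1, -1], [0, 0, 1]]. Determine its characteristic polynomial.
xI - A = [[x - 1, 0, 0], [1, x - 1, 1], [0, 0, x - 1]].

Expanding det(xI - A) along the first row:
det(xI - A) = + (x - 1)·det([[x - 1, 1], [0, x - 1]]) - (0)·det([[1, 1], [0, x - 1]]) + (0)·det([[1, x - 1], [0, 0]]).

Evaluating gives χ_A(x) = x^3 - 3x^2 + 3x - 1 = (x - 1)^3.

χ_A(x) = (x - 1)^3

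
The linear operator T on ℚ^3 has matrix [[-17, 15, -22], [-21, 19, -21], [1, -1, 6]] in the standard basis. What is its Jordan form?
J = [[-2, 0, 0], [0, 5, 1], [0, 0, 5]]

The characteristic polynomial is det(xI - A) = (x - 5)^2(x + 2), so the eigenvalues are -2 (algebraic multiplicity 1), 5 (algebraic multiplicity 2).

For λ = -2: algebraic multiplicity 1 gives one 1×1 block.

For λ = 5: rank(A - 5I) = 2, rank((A - 5I)^2) = 1. The eigenspace has dimension 3 - 2 = 1, so there is 1 Jordan block; the rank sequence gives block sizes [2].

Assembling the blocks gives the Jordan form J above.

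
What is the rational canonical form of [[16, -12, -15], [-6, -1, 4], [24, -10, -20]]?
R = [[0, 0, -12], [1, 0, -12], [0, 1, -5]]

The invariant factors of A (the non-unit diagonal entries of the Smith normal form of xI - A over ℚ[x]) are (x + 2)(x^2 + 3x + 6), each dividing the next. The characteristic polynomial is their product, (x + 2)(x^2 + 3x + 6).

The rational canonical form is the block-diagonal matrix of companion matrices C(f_i):
R = [[0, 0, -12], [1, 0, -12], [0, 1, -5]].

Note the characteristic polynomial does not split into linear factors over ℚ, so A has no Jordan form over ℚ; the rational canonical form exists over any field.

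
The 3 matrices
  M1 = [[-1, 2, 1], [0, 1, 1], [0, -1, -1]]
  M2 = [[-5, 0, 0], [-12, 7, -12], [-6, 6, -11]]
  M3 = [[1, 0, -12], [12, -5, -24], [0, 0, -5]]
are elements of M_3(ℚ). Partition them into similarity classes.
Characteristic polynomials: χ_{M1} = x^2(x + 1), χ_{M2} = (x - 1)(x + 5)^2, χ_{M3} = (x - 1)(x + 5)^2.

{M1}: invariant factors x^2(x + 1).

{M2, M3}: invariant factors x + 5, (x - 1)(x + 5).

Matrices are similar if and only if their invariant-factor lists agree; the partition into similarity classes is {M1}, {M2, M3}.

2 classes: {M1}, {M2, M3}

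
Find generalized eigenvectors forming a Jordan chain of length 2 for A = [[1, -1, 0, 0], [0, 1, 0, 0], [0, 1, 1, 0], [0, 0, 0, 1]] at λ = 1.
We seek v_1 ∈ ker((A - I)^2) \ ker(A - I), then set v_{i+1} = (A - I) v_i.

One such chain is v_1 = [[0, 1, 0, 0]]^T, v_2 = [[-1, 0, 1, 0]]^T. Check: (A - I) v_2 = [[0, 0, 0, 0]]^T = 0.

v_1 = [[0, 1, 0, 0]]^T, v_2 = [[-1, 0, 1, 0]]^T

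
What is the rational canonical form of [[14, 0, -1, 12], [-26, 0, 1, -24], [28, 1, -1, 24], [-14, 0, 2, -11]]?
R = [[0, 0, 0, 12], [1, 0, 0, -11], [0, 1, 0, 10], [0, 0, 1, 2]]

The invariant factors of A (the non-unit diagonal entries of the Smith normal form of xI - A over ℚ[x]) are (x - 4)(x + 3)(x^2 - x + 1), each dividing the next. The characteristic polynomial is their product, (x - 4)(x + 3)(x^2 - x + 1).

The rational canonical form is the block-diagonal matrix of companion matrices C(f_i):
R = [[0, 0, 0, 12], [1, 0, 0, -11], [0, 1, 0, 10], [0, 0, 1, 2]].

Note the characteristic polynomial does not split into linear factors over ℚ, so A has no Jordan form over ℚ; the rational canonical form exists over any field.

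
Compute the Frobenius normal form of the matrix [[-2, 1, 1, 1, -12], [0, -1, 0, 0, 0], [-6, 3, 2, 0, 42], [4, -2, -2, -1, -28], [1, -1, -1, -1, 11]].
The invariant factors of A (the non-unit diagonal entries of the Smith normal form of xI - A over ℚ[x]) are x + 1, x + 1, (x - 6)^2(x + 1), each dividing the next. The characteristic polynomial is their product, (x - 6)^2(x + 1)^3.

The rational canonical form is the block-diagonal matrix of companion matrices C(f_i):
R = [[-1, 0, 0, 0, 0], [0, -1, 0, 0, 0], [0, 0, 0, 0, -36], [0, 0, 1, 0, -24], [0, 0, 0, 1, 11]].

R = [[-1, 0, 0, 0, 0], [0, -1, 0, 0, 0], [0, 0, 0, 0, -36], [0, 0, 1, 0, -24], [0, 0, 0, 1, 11]]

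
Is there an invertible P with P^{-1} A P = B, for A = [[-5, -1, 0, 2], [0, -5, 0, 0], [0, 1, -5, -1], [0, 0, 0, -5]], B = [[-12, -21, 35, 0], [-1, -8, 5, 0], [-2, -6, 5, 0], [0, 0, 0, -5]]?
Both have characteristic polynomial (x + 5)^4 and minimal polynomial (x + 5)^2. But rank(A + 5I) = 2 for A while rank(B + 5I) = 1 for B, so the number of Jordan blocks at λ = -5 differs. A and B are not similar.

No.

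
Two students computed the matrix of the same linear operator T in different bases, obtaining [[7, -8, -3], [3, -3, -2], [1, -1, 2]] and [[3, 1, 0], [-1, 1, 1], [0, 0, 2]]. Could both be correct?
Two matrices over a field are similar if and only if they have the same invariant factors.

Both A and B have characteristic polynomial (x - 2)^3 and minimal polynomial (x - 2)^3. Computing further, both have invariant factors (x - 2)^3. Hence A and B are similar.

Yes.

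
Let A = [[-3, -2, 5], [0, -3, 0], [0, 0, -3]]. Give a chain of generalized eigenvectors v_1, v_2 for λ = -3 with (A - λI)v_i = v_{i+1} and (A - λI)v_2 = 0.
v_1 = [[0, 2, 1]]^T, v_2 = [[1, 0, 0]]^T

We seek v_1 ∈ ker((A + 3I)^2) \ ker(A + 3I), then set v_{i+1} = (A + 3I) v_i.

One such chain is v_1 = [[0, 2, 1]]^T, v_2 = [[1, 0, 0]]^T. Check: (A + 3I) v_2 = [[0, 0, 0]]^T = 0.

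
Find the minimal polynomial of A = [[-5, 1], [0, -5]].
m_A(x) = (x + 5)^2

The characteristic polynomial factors as (x + 5)^2. The minimal polynomial is ∏(x - λ)^{k_λ} where k_λ is the size of the largest Jordan block at λ.

For λ = -5: rank(A + 5I) = 1, and the largest Jordan block has size 2 (the smallest k with rank((A + 5I)^k) = rank((A + 5I)^(k+1))).

So m_A(x) = (x + 5)^2.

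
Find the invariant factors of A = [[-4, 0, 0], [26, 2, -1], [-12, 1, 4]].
(x - 3)^2(x + 4)

The Jordan structure of A has elementary divisors (x + 4), (x - 3)^2. Arranging the block sizes at each eigenvalue in decreasing order and taking row products gives the invariant factors.

Invariant factors (smallest first, each dividing the next): (x - 3)^2(x + 4).

Check: the last factor (x - 3)^2(x + 4) is the minimal polynomial, and the product (x - 3)^2(x + 4) is the characteristic polynomial.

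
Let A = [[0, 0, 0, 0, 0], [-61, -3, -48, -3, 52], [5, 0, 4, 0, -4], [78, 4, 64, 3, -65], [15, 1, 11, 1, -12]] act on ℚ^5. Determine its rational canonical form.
R = [[0, 0, 0, 0, 0], [1, 0, 0, 0, -4], [0, 1, 0, 0, 16], [0, 0, 1, 0, -12], [0, 0, 0, 1, -8]]

The invariant factors of A (the non-unit diagonal entries of the Smith normal form of xI - A over ℚ[x]) are x(x^2 + 4x - 2)^2, each dividing the next. The characteristic polynomial is their product, x(x^2 + 4x - 2)^2.

The rational canonical form is the block-diagonal matrix of companion matrices C(f_i):
R = [[0, 0, 0, 0, 0], [1, 0, 0, 0, -4], [0, 1, 0, 0, 16], [0, 0, 1, 0, -12], [0, 0, 0, 1, -8]].

Note the characteristic polynomial does not split into linear factors over ℚ, so A has no Jordan form over ℚ; the rational canonical form exists over any field.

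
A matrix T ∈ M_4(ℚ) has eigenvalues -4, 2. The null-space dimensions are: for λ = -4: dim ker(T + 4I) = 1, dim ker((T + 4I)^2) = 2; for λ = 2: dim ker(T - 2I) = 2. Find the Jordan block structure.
Jordan blocks: (-4, 2), (2, 1), (2, 1)

λ = -4: successive nullity increments [1, 1] count blocks of size ≥ k; block sizes are [2].
λ = 2: successive nullity increments [2] count blocks of size ≥ k; block sizes are [1, 1].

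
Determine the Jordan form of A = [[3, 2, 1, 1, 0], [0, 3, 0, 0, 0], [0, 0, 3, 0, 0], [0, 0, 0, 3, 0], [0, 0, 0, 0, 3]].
J = [[3, 1, 0, 0, 0], [0, 3, 0, 0, 0], [0, 0, 3, 0, 0], [0, 0, 0, 3, 0], [0, 0, 0, 0, 3]]

The characteristic polynomial is det(xI - A) = (x - 3)^5, so the eigenvalues are 3 (algebraic multiplicity 5).

For λ = 3: rank(A - 3I) = 1, rank((A - 3I)^2) = 0. The eigenspace has dimension 5 - 1 = 4, so there are 4 Jordan blocks; the rank sequence gives block sizes [2, 1, 1, 1].

Assembling the blocks gives the Jordan form J above.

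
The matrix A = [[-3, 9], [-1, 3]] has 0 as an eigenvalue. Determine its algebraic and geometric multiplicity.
algebraic multiplicity 2, geometric multiplicity 1

The characteristic polynomial is x^2, so the factor x appears with exponent 2: the algebraic multiplicity is 2.

rank(A) = 1, so the eigenspace has dimension 2 - 1 = 1: the geometric multiplicity is 1.

Since 1 < 2, A is not diagonalizable.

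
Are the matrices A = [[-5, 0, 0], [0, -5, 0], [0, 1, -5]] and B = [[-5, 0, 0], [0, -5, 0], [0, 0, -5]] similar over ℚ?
No.

Both have characteristic polynomial (x + 5)^3, but the minimal polynomial of A is (x + 5)^2 while the minimal polynomial of B is x + 5. The minimal polynomial is a similarity invariant, so A and B are not similar.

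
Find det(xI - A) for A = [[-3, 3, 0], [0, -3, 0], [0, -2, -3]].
χ_A(x) = (x + 3)^3

xI - A = [[x + 3, -3, 0], [0, x + 3, 0], [0, 2, x + 3]].

Expanding det(xI - A) along the first row:
det(xI - A) = + (x + 3)·det([[x + 3, 0], [2, x + 3]]) - (-3)·det([[0, 0], [0, x + 3]]) + (0)·det([[0, x + 3], [0, 2]]).

Evaluating gives χ_A(x) = x^3 + 9x^2 + 27x + 27 = (x + 3)^3.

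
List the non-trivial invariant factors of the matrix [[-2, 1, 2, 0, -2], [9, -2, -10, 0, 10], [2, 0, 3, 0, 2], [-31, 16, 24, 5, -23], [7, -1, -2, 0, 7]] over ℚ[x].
The Jordan structure of A has elementary divisors (x + 1)^2, (x - 3), (x - 5)^2. Arranging the block sizes at each eigenvalue in decreasing order and taking row products gives the invariant factors.

Invariant factors (smallest first, each dividing the next): (x - 5)^2(x - 3)(x + 1)^2.

Check: the last factor (x - 5)^2(x - 3)(x + 1)^2 is the minimal polynomial, and the product (x - 5)^2(x - 3)(x + 1)^2 is the characteristic polynomial.

(x - 5)^2(x - 3)(x + 1)^2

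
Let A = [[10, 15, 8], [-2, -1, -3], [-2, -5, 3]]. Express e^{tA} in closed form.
A has Jordan form J = [[4, 1, 0], [0, 4, 1], [0, 0, 4]] with A = PJP^{-1}, so e^{tA} = P e^{tJ} P^{-1}.

For a Jordan block J_k(λ), e^{tJ_k(λ)} = e^{λt} · (I + tN + t^2 N^2/2! + ... + t^{k-1} N^{k-1}/(k-1)!) where N is the nilpotent superdiagonal part.

Assembling the blocks and conjugating back gives the entries of e^{tA} as shown above.

e^{tA} = [[(-5*t^2 + 6*t + 1)*e^{4*t}, 5*t*(6 - 5*t)*e^{4*t}/2, t*(16 - 5*t)*e^{4*t}/2], [2*t*(t - 1)*e^{4*t}, (5*t^2 - 5*t + 1)*e^{4*t}, t*(t - 3)*e^{4*t}], [-2*t*e^{4*t}, -5*t*e^{4*t}, (1 - t)*e^{4*t}]]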